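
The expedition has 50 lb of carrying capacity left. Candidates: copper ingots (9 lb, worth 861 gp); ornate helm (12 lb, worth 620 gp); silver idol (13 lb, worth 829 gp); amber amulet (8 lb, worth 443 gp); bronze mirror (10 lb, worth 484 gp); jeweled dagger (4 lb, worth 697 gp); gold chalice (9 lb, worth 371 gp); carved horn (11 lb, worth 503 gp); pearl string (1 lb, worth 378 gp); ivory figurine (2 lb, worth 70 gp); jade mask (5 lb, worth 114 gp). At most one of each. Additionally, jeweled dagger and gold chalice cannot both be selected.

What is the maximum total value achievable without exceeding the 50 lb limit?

Ranking by ratio (value/lb): pearl string 378.00, jeweled dagger 174.25, copper ingots 95.67, silver idol 63.77.
Best packing: copper ingots + ornate helm + silver idol + amber amulet + jeweled dagger + pearl string + ivory figurine — 49 lb, 3898 total.
No other feasible combination exceeds 3898.

3898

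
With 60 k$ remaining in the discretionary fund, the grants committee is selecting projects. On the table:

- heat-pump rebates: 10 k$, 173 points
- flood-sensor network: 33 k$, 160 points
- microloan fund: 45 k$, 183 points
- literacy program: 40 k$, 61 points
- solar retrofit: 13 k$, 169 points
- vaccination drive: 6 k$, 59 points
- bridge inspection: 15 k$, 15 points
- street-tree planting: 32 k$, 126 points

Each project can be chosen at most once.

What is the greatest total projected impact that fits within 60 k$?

Density check — heat-pump rebates 17.30, solar retrofit 13.00, vaccination drive 9.83 are the best per k$.
Filling by ratio: heat-pump rebates + solar retrofit + vaccination drive + bridge inspection for 416, with 16 k$ left unused.
Dropping vaccination drive and bridge inspection frees 21 k$; slotting in flood-sensor network (33 k$) lifts the total to 502 at 56 k$.
Runner-up heat-pump rebates + solar retrofit + street-tree planting tops out at 468.

502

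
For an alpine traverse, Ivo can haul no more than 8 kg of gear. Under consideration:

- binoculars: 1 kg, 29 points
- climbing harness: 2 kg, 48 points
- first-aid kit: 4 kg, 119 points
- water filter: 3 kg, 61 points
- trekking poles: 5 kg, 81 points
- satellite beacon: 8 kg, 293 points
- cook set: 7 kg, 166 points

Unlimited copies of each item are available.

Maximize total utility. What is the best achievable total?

293

By utility per kg: satellite beacon 36.62, first-aid kit 29.75, binoculars 29.00, climbing harness 24.00 lead.
Best packing: satellite beacon — 8 kg, 293 total.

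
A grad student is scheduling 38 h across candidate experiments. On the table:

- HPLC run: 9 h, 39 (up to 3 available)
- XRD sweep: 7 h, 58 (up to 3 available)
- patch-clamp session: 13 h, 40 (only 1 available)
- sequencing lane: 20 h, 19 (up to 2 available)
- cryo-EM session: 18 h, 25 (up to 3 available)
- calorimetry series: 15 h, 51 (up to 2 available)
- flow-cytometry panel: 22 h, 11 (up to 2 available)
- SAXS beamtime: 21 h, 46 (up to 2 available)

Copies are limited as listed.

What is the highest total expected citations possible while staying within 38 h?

Ranking by ratio (expected citations/h): XRD sweep 8.29, HPLC run 4.33, calorimetry series 3.40.
Greedy by ratio would take HPLC run + 3×XRD sweep: 30 h used, total 213.
The 9 h tied up in HPLC run is better spent on calorimetry series — total rises to 225 (36 h).
Nothing else within 38 h beats 225.

225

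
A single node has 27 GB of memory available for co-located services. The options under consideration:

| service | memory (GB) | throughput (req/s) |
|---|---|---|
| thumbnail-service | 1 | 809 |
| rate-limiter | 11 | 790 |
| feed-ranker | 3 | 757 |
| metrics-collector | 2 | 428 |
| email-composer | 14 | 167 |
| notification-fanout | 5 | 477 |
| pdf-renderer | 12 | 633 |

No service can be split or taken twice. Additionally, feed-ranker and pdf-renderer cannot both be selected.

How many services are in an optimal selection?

5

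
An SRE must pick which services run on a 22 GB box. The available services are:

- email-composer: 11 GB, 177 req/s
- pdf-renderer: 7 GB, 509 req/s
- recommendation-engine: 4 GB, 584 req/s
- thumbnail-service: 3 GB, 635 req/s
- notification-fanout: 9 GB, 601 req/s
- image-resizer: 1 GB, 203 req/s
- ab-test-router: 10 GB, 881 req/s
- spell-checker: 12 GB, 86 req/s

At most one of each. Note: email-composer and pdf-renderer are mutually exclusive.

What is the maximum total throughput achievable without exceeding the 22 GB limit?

2303

Recommendation-engine + thumbnail-service + image-resizer + ab-test-router uses 18 of the 22 GB and totals 2303.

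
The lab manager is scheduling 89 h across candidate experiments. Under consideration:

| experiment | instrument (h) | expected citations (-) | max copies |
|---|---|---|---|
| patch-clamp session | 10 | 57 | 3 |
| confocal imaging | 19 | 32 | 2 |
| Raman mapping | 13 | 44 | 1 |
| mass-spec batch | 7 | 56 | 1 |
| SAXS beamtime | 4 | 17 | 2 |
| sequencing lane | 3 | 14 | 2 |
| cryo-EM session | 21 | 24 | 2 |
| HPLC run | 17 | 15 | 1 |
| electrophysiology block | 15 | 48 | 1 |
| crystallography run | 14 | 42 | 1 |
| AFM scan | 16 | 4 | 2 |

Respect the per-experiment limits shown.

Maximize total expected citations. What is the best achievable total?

406

Taking the top-ratio experiments first gives 3×patch-clamp session + Raman mapping + mass-spec batch + 2×SAXS beamtime + 2×sequencing lane + electrophysiology block for 381 (79 h).
Replace SAXS beamtime with crystallography run: the trade gains 25 net, giving 406 at 89 h.
That's the maximum — no swap from here does better than 406.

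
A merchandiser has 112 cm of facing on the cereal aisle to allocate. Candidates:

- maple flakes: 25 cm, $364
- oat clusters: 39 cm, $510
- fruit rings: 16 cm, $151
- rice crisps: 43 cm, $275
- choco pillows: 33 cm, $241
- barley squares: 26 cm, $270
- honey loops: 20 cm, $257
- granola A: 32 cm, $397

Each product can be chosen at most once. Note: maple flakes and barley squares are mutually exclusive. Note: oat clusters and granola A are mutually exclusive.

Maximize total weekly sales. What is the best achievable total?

Maple flakes + oat clusters + fruit rings + honey loops uses 100 of the 112 cm and totals 1282.
That's the maximum — no feasible swap from here does better than 1282.

1282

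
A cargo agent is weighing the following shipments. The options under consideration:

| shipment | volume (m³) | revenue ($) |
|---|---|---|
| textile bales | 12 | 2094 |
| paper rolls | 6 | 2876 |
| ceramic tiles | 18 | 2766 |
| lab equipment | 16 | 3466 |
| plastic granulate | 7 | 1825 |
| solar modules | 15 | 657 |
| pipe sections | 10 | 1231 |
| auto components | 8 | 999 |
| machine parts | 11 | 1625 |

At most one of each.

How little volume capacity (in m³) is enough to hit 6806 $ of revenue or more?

Look for the lowest-volume combination reaching 6806.
Taking paper rolls + lab equipment + plastic granulate gives 8167 (≥ 6806) for 29 m³.
Below 29 m³ the best achievable stays under 6806.

29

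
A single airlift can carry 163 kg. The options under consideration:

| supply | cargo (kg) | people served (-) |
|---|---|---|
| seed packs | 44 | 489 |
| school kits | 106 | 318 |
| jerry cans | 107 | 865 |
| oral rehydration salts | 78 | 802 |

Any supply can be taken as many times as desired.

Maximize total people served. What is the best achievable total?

Filling by ratio: 3×seed packs for 1467, with 31 kg left unused.
The 132 kg tied up in 3×seed packs is better spent on 2×oral rehydration salts — total rises to 1604 (156 kg).
That's the maximum — no swap from here does better than 1604.

1604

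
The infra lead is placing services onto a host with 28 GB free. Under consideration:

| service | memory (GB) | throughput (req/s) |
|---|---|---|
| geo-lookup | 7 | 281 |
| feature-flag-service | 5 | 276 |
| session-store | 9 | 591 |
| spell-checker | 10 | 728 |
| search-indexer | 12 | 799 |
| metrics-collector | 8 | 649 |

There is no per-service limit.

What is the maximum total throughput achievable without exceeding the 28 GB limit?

Density check — metrics-collector 81.12, spell-checker 72.80, search-indexer 66.58 are the best per GB.
The ratio heuristic lands on 3×metrics-collector (1947) but leaves 4 GB idle.
Dropping 2×metrics-collector frees 16 GB; slotting in 2×spell-checker (20 GB) lifts the total to 2105 at 28 GB.

2105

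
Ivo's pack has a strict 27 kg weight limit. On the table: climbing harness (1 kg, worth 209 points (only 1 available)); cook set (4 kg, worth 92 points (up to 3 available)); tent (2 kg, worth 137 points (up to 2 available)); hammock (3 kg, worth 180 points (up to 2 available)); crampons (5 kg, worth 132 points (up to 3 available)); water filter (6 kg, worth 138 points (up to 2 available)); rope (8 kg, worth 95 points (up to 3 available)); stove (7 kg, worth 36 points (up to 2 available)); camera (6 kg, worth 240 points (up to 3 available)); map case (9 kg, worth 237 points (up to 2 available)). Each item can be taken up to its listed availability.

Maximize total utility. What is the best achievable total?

A density-first pass picks climbing harness + cook set + 2×tent + 2×hammock + 2×camera — 1415 at 27 kg.
Dropping cook set and tent frees 6 kg; slotting in camera (6 kg) lifts the total to 1426 at 27 kg.
Nothing else within 27 kg beats 1426.

1426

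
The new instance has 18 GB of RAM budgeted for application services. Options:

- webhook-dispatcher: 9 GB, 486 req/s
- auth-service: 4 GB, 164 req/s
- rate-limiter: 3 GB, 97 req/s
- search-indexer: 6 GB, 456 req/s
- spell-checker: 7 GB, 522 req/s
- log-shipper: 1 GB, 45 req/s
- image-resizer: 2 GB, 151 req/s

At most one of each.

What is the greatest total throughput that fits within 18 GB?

Density check — search-indexer 76.00, image-resizer 75.50, spell-checker 74.57, webhook-dispatcher 54.00 are the best per GB.
Filling by ratio: search-indexer + spell-checker + log-shipper + image-resizer for 1174, with 2 GB left unused.
Dropping log-shipper frees 1 GB; slotting in rate-limiter (3 GB) lifts the total to 1226 at 18 GB.
Next best is auth-service + search-indexer + spell-checker + log-shipper at 1187 (18 GB) — short by 39.

1226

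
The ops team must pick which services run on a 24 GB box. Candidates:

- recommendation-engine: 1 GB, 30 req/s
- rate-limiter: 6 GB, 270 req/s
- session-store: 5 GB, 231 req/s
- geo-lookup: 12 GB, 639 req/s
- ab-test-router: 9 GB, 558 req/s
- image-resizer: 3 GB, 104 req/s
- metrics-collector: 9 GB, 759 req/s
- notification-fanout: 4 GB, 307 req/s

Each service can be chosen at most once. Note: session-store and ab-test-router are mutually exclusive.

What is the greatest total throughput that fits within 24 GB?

The ratio ordering already packs tightly: recommendation-engine + ab-test-router + metrics-collector + notification-fanout, 23 GB, 1654.
The spare 1 GB is too small for any remaining service, and no feasible exchange beats 1654.

1654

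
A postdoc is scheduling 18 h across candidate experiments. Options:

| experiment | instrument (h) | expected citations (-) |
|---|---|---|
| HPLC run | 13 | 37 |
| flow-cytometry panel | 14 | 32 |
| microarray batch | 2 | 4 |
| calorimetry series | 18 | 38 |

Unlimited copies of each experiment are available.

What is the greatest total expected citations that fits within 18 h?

45

Ranking by ratio (expected citations/h): HPLC run 2.85, flow-cytometry panel 2.29, calorimetry series 2.11.
Best packing: HPLC run + 2×microarray batch — 17 h, 45 total.
The spare 1 h is too small for any remaining experiment, and no exchange beats 45.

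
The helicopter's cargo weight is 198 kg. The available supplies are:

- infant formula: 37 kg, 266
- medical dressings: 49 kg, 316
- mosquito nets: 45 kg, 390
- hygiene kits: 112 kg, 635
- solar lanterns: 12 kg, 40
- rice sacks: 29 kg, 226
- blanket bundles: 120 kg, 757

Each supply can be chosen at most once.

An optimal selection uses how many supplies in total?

3

Best achievable people served is 1373.
For example mosquito nets + rice sacks + blanket bundles achieves it, using 194 kg.
All optima have 3 supplies.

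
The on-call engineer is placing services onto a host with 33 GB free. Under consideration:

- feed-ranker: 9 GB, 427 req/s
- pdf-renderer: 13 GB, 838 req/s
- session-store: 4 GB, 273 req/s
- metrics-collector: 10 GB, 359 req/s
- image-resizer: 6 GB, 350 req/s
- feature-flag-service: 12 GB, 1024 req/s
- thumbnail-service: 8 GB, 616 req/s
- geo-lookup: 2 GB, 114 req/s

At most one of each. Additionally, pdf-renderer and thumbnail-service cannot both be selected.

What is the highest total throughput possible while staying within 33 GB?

2377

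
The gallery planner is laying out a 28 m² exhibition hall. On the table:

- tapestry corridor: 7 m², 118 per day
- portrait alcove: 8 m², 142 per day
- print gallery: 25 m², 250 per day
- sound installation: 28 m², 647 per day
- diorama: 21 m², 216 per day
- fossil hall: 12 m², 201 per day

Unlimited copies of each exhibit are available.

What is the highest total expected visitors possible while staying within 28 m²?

647

Sound installation uses 28 of the 28 m² and totals 647.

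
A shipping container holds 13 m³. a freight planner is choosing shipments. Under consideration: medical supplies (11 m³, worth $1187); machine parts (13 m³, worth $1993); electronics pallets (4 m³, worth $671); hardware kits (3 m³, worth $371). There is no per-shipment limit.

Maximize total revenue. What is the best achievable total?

2013

By revenue per m³: electronics pallets 167.75, machine parts 153.31, hardware kits 123.67 lead.
The ratio ordering already packs tightly: 3×electronics pallets, 12 m³, 2013.
Every other selection either busts 13 m³ or fails to beat 2013.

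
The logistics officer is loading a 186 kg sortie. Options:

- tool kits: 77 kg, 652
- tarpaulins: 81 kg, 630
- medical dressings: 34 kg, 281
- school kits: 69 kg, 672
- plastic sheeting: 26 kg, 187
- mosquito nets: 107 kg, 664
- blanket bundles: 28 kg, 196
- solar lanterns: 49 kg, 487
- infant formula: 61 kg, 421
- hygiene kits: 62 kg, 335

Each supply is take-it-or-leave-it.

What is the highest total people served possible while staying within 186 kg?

The ratio heuristic lands on medical dressings + school kits + plastic sheeting + solar lanterns (1627) but leaves 8 kg idle.
Replace plastic sheeting with blanket bundles: the trade gains 9 net, giving 1636 at 180 kg.

1636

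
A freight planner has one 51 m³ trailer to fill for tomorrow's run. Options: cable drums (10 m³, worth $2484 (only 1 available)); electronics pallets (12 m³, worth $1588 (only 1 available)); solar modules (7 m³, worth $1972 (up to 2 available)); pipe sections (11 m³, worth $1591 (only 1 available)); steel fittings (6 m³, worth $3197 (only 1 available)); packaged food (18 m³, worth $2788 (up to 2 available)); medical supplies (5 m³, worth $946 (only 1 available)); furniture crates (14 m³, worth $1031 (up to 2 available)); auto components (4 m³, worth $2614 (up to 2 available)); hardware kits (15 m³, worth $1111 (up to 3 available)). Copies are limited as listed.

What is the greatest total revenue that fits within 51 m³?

A density-first pass picks cable drums + 2×solar modules + steel fittings + medical supplies + 2×auto components — 15799 at 43 m³.
Dropping medical supplies frees 5 m³; slotting in pipe sections (11 m³) lifts the total to 16444 at 49 m³.
No other feasible combination exceeds 16444.

16444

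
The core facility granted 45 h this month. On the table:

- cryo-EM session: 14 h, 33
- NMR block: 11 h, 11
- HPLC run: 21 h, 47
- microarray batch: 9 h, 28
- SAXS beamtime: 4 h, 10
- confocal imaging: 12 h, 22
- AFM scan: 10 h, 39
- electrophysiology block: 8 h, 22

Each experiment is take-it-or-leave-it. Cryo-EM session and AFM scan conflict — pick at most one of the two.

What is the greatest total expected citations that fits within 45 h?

124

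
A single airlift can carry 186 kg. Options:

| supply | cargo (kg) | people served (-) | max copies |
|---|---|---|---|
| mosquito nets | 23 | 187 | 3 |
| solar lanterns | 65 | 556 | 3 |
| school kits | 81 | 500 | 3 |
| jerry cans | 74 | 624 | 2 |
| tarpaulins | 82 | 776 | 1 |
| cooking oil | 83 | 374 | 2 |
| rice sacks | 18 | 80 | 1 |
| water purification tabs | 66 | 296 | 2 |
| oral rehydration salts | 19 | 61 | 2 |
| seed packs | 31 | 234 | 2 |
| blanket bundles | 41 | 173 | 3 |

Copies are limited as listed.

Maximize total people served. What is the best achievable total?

Greedy by ratio would take mosquito nets + solar lanterns + tarpaulins: 170 kg used, total 1519.
The 65 kg tied up in solar lanterns is better spent on jerry cans — total rises to 1587 (179 kg).

1587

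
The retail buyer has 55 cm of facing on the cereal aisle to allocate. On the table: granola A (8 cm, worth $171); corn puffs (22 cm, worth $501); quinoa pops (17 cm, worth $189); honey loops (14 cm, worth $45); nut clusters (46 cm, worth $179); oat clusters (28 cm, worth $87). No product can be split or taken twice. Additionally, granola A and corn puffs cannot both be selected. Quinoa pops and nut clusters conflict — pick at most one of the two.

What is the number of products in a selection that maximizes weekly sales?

3

The maximum weekly sales within 55 cm is 735.
For example corn puffs + quinoa pops + honey loops achieves it, using 53 cm.
Every optimal selection uses 3 products.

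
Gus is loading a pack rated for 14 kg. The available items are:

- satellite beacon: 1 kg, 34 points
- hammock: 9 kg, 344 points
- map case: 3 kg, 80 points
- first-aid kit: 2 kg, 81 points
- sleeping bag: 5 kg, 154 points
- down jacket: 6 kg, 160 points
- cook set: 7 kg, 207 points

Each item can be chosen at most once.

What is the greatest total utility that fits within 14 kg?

505

Taking the top-ratio items first gives satellite beacon + hammock + first-aid kit for 459 (12 kg).
Replace satellite beacon with map case: the trade gains 46 net, giving 505 at 14 kg.
Every other selection either busts 14 kg or fails to beat 505.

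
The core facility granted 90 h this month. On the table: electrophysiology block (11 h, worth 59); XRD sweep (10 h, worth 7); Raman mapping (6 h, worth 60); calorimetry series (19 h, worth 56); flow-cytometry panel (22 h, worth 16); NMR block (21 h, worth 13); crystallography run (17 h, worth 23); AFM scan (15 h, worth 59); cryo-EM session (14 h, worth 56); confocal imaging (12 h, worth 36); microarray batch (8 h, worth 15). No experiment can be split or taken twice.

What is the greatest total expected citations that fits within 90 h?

Density check — Raman mapping 10.00, electrophysiology block 5.36, cryo-EM session 4.00, AFM scan 3.93 are the best per h.
Electrophysiology block + Raman mapping + calorimetry series + AFM scan + cryo-EM session + confocal imaging + microarray batch uses 85 of the 90 h and totals 341.

341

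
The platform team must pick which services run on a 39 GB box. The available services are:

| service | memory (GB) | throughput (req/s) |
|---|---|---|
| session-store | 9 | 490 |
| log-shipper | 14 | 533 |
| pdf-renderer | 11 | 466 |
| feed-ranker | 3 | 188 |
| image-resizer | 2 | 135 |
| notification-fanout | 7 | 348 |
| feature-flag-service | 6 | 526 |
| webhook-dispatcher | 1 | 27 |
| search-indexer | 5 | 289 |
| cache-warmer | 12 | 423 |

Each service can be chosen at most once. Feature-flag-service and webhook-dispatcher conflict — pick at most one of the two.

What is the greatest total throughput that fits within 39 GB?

2161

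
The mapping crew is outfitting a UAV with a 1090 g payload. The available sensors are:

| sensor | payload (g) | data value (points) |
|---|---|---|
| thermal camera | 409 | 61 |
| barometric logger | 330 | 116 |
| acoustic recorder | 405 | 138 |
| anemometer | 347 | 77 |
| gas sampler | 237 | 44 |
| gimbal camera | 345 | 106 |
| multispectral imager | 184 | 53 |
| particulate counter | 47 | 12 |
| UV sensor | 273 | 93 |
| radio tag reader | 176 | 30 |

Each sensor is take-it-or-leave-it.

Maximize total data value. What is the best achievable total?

Filling by ratio: barometric logger + acoustic recorder + particulate counter + UV sensor for 359, with 35 g left unused.
Replace particulate counter and UV sensor with gimbal camera: the trade gains 1 net, giving 360 at 1080 g.
The closest alternative, barometric logger + acoustic recorder + particulate counter + UV sensor, reaches only 359.

360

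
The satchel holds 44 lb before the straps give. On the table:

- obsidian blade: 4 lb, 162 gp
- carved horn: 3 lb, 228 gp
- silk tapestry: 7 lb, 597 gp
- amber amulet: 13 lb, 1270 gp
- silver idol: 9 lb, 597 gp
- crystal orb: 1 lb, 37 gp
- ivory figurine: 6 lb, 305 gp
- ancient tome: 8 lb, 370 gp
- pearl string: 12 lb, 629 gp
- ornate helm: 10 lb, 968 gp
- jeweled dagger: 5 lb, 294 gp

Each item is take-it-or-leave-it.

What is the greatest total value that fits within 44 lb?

Density check — amber amulet 97.69, ornate helm 96.80, silk tapestry 85.29, carved horn 76.00 are the best per lb.
Filling by ratio: carved horn + silk tapestry + amber amulet + silver idol + crystal orb + ornate helm for 3697, with 1 lb left unused.
Replace carved horn and crystal orb with jeweled dagger: the trade gains 29 net, giving 3726 at 44 lb.
The closest alternative, carved horn + silk tapestry + amber amulet + silver idol + crystal orb + ornate helm, reaches only 3697.

3726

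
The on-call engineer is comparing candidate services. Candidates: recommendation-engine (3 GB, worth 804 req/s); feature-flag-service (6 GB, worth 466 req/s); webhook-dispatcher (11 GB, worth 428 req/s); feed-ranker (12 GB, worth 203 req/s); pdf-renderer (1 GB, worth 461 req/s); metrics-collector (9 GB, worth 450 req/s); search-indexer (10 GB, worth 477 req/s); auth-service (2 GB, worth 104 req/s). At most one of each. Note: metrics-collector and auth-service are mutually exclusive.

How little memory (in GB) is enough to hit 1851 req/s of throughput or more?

19

Need the lightest bundle worth ≥ 1851.
Taking recommendation-engine + feature-flag-service + pdf-renderer + metrics-collector gives 2181 (≥ 1851) for 19 GB.
Below 19 GB the best achievable stays under 1851.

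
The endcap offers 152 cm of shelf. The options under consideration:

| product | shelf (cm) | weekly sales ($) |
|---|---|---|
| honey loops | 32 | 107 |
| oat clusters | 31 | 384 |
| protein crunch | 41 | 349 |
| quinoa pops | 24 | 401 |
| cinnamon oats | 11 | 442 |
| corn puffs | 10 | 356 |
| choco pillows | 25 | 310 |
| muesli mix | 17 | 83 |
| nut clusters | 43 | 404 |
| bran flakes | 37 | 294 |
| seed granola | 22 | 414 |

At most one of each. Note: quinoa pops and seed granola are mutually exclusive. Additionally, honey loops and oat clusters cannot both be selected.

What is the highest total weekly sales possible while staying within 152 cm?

2310

Best packing: oat clusters + cinnamon oats + corn puffs + choco pillows + nut clusters + seed granola — 142 cm, 2310 total.
No other feasible combination exceeds 2310.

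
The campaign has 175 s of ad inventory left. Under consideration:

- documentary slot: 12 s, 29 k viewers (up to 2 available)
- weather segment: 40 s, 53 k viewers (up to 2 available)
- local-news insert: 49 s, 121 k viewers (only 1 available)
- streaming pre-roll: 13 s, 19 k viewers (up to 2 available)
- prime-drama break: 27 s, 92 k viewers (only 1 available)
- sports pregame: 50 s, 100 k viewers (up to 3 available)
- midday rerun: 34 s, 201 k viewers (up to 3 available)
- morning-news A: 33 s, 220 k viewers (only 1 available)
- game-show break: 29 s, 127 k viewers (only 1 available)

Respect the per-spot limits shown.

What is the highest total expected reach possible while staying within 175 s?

950

Taking 3×midday rerun + morning-news A + game-show break: 164 s used, 950 in expected reach.
Nothing else within 175 s beats 950.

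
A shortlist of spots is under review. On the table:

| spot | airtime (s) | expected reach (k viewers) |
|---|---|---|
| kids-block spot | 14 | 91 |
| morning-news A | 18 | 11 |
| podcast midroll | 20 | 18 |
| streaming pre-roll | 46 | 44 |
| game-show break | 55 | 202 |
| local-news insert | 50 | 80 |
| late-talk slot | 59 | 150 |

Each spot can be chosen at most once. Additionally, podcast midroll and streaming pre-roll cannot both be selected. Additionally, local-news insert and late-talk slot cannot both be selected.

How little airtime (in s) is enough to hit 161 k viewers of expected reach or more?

55

Need the lightest bundle worth ≥ 161.
Taking game-show break gives 202 (≥ 161) for 55 s.
Below 55 s the best achievable stays under 161.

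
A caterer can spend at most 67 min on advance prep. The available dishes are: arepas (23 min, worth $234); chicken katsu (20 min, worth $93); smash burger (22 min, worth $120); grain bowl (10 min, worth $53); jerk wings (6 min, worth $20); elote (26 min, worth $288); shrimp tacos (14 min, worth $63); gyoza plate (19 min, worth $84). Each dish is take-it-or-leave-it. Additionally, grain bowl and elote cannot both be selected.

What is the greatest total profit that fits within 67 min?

585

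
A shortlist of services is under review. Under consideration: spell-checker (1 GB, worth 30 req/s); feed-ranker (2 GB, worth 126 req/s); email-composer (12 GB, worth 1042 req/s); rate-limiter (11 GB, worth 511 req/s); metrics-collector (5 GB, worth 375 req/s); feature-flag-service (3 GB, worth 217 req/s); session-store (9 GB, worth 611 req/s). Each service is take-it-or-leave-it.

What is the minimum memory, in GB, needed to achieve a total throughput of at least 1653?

21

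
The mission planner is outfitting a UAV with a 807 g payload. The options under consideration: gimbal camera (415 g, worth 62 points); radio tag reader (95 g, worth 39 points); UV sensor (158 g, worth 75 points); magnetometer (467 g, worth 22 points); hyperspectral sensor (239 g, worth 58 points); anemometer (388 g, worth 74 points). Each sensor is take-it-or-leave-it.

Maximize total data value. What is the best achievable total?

Ranking by ratio (data value/g): UV sensor 0.47, radio tag reader 0.41, hyperspectral sensor 0.24.
Filling by ratio: radio tag reader + UV sensor + hyperspectral sensor for 172, with 315 g left unused.
The 95 g tied up in radio tag reader is better spent on anemometer — total rises to 207 (785 g).

207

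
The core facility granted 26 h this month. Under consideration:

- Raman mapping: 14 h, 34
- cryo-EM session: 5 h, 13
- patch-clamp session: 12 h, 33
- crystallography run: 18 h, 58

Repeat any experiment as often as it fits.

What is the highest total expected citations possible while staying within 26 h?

71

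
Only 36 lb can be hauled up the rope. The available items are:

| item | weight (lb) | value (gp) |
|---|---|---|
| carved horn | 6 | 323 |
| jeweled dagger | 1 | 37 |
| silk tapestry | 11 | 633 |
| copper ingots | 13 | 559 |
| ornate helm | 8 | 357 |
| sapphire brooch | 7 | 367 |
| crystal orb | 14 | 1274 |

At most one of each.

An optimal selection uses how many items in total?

Optimal total is 2358.
One optimal bundle: carved horn + jeweled dagger + ornate helm + sapphire brooch + crystal orb (36 lb).
Any selection reaching 2358 contains exactly 5 items.

5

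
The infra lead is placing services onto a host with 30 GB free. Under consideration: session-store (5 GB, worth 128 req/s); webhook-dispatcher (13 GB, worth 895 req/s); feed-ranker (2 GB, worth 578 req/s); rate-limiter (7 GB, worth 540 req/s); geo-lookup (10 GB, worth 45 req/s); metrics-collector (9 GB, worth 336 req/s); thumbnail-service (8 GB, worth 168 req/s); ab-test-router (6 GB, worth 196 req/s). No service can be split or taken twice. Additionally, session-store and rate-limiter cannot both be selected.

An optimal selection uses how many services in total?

4

Best achievable throughput is 2209.
For example webhook-dispatcher + feed-ranker + rate-limiter + ab-test-router achieves it, using 28 GB.
Any selection reaching 2209 contains exactly 4 services.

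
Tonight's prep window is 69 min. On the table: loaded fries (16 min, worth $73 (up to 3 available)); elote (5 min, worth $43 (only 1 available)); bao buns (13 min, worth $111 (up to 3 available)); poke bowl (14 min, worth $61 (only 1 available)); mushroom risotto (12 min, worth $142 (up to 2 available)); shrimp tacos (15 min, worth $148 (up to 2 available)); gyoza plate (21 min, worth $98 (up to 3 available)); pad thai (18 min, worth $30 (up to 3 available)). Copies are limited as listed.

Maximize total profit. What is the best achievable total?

The ratio heuristic lands on elote + 2×mushroom risotto + 2×shrimp tacos (623) but leaves 10 min idle.
Dropping elote frees 5 min; slotting in bao buns (13 min) lifts the total to 691 at 67 min.

691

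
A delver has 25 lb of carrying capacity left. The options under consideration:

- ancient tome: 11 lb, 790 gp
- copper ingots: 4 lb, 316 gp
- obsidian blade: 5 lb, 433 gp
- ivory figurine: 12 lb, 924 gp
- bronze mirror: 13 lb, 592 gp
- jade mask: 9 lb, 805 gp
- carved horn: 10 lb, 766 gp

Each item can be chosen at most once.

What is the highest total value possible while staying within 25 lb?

2045

Density check — jade mask 89.44, obsidian blade 86.60, copper ingots 79.00 are the best per lb.
The ratio heuristic lands on copper ingots + obsidian blade + jade mask (1554) but leaves 7 lb idle.
The 5 lb tied up in obsidian blade is better spent on ivory figurine — total rises to 2045 (25 lb).
The closest alternative, ancient tome + obsidian blade + jade mask, reaches only 2028.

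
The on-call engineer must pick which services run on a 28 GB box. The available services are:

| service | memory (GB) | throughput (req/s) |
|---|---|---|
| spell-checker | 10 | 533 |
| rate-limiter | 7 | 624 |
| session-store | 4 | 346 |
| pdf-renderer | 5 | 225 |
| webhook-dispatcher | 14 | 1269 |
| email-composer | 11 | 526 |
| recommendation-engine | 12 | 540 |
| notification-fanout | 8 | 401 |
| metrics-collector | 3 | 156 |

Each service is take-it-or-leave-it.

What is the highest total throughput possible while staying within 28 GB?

Rate-limiter + session-store + webhook-dispatcher + metrics-collector uses 28 of the 28 GB and totals 2395.
Next best is rate-limiter + session-store + webhook-dispatcher at 2239 (25 GB) — short by 156.

2395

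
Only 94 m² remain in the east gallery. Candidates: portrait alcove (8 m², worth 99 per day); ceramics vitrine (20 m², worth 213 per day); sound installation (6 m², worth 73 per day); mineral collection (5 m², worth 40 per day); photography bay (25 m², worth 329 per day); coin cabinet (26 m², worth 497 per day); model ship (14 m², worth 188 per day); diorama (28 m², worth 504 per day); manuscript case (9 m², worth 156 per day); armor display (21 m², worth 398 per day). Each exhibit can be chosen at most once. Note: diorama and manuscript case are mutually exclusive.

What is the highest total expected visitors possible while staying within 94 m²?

Ranking by ratio (expected visitors/m²): coin cabinet 19.12, armor display 18.95, diorama 18.00, manuscript case 17.33.
Best packing: mineral collection + coin cabinet + model ship + diorama + armor display — 94 m², 1627 total.
Next best is portrait alcove + sound installation + mineral collection + coin cabinet + diorama + armor display at 1611 (94 m²) — short by 16.

1627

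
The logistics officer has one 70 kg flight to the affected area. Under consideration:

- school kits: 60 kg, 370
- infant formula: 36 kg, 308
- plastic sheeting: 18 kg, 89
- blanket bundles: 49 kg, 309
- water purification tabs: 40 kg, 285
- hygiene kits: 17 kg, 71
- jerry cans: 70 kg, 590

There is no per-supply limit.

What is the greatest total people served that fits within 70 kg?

590

Greedy by ratio would take infant formula + plastic sheeting: 54 kg used, total 397.
Dropping infant formula and plastic sheeting frees 54 kg; slotting in jerry cans (70 kg) lifts the total to 590 at 70 kg.
That's the maximum — no swap from here does better than 590.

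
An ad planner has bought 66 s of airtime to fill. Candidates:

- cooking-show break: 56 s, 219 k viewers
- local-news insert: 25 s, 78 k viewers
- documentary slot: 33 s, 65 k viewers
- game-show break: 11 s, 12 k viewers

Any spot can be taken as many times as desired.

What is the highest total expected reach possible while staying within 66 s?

219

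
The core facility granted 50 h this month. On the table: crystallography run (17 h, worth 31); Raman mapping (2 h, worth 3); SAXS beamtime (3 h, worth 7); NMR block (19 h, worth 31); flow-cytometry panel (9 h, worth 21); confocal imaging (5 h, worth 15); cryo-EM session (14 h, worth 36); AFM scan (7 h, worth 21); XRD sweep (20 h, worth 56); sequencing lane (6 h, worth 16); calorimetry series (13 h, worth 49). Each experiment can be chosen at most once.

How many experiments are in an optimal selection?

Best achievable expected citations is 151.
For example Raman mapping + SAXS beamtime + confocal imaging + AFM scan + XRD sweep + calorimetry series achieves it, using 50 h.
Any selection reaching 151 contains exactly 6 experiments.

6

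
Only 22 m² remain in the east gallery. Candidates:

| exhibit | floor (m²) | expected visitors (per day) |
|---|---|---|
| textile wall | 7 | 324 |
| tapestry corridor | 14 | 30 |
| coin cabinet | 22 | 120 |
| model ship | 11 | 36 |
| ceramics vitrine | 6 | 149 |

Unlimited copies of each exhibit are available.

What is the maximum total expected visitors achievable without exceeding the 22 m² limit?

Density check — textile wall 46.29, ceramics vitrine 24.83, coin cabinet 5.45 are the best per m².
Best packing: 3×textile wall — 21 m², 972 total.

972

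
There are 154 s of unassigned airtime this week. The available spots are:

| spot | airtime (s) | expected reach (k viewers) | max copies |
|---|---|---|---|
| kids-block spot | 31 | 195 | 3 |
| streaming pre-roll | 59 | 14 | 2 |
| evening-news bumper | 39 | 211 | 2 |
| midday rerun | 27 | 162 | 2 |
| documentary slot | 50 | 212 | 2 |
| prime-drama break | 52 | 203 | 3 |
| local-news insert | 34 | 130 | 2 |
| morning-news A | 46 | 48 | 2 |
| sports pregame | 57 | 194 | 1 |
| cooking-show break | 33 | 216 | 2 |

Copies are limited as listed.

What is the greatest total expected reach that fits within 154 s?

Filling by ratio: 2×kids-block spot + 2×cooking-show break for 822, with 26 s left unused.
Dropping cooking-show break frees 33 s; slotting in kids-block spot + midday rerun (58 s) lifts the total to 963 at 153 s.

963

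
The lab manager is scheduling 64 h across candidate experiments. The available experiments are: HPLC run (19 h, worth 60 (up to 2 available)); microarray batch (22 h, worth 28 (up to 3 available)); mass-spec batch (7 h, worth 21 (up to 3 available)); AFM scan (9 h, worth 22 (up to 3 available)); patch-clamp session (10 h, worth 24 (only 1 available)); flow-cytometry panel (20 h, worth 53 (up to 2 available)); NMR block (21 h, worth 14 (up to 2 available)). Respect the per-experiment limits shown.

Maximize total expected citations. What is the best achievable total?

The ratio heuristic lands on 2×HPLC run + 3×mass-spec batch (183) but leaves 5 h idle.
Replace 2×mass-spec batch with AFM scan + patch-clamp session: the trade gains 4 net, giving 187 at 64 h.
Every other selection either busts 64 h or exceeds an availability limit or fails to beat 187.

187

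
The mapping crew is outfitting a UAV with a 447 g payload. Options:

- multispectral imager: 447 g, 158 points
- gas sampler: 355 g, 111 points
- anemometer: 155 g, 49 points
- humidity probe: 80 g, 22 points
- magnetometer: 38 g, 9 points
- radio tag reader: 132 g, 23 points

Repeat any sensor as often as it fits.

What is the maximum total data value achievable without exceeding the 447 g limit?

158

Best packing: multispectral imager — 447 g, 158 total.
That's the maximum — no swap from here does better than 158.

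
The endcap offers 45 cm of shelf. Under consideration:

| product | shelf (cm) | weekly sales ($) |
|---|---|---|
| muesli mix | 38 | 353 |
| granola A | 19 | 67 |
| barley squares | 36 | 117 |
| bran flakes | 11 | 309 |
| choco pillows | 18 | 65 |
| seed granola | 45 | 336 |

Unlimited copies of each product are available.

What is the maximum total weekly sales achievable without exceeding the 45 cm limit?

1236

4×bran flakes uses 44 of the 45 cm and totals 1236.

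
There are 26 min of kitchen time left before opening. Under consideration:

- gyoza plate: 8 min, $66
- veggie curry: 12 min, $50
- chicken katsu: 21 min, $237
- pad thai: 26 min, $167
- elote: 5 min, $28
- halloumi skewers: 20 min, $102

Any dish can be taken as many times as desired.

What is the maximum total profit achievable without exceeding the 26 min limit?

265

Chicken katsu + elote uses 26 of the 26 min and totals 265.
Nothing else within 26 min beats 265.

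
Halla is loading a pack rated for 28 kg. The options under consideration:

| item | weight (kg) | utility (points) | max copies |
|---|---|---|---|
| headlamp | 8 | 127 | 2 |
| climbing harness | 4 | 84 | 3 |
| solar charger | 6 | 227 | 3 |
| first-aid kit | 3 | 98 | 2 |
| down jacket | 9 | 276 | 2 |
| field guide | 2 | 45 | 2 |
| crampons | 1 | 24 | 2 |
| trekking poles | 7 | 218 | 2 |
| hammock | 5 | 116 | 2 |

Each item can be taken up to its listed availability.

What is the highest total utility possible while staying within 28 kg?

A density-first pass picks 3×solar charger + 2×first-aid kit + field guide + 2×crampons — 970 at 28 kg.
Dropping first-aid kit and field guide and 2×crampons frees 7 kg; slotting in trekking poles (7 kg) lifts the total to 997 at 28 kg.
No other feasible combination exceeds 997.

997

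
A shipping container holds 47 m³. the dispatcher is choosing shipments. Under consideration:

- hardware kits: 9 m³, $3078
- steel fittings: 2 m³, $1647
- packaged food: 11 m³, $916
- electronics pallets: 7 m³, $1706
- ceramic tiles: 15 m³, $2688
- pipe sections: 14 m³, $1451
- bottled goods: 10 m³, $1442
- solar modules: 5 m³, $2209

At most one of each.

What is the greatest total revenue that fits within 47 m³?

By revenue per m³: steel fittings 823.50, solar modules 441.80, hardware kits 342.00, electronics pallets 243.71 lead.
The ratio heuristic lands on hardware kits + steel fittings + electronics pallets + ceramic tiles + solar modules (11328) but leaves 9 m³ idle.
The 15 m³ tied up in ceramic tiles is better spent on pipe sections + bottled goods — total rises to 11533 (47 m³).

11533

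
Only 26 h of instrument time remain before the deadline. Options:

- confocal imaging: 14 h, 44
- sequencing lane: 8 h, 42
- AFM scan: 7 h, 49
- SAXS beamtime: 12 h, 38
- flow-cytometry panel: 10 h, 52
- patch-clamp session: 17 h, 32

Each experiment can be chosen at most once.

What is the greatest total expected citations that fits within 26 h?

Best packing: sequencing lane + AFM scan + flow-cytometry panel — 25 h, 143 total.

143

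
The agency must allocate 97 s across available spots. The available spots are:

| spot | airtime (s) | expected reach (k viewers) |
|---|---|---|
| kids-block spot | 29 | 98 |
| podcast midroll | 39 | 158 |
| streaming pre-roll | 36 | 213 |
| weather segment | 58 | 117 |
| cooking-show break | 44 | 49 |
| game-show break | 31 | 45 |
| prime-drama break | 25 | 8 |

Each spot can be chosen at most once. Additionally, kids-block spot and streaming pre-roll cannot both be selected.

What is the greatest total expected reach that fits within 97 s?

371

Best packing: podcast midroll + streaming pre-roll — 75 s, 371 total.
The closest alternative, streaming pre-roll + weather segment, reaches only 330.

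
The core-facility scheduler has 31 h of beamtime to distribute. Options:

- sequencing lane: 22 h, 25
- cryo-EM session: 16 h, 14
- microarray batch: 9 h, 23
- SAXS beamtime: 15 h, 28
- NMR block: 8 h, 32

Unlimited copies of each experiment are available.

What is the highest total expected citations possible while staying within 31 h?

96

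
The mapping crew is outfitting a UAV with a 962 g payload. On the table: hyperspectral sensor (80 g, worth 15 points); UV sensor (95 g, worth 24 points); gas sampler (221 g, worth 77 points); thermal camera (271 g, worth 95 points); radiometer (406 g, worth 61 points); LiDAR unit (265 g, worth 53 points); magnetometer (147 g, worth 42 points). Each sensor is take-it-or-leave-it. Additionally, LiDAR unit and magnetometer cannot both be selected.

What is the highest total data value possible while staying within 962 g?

Taking the top-ratio sensors first gives hyperspectral sensor + UV sensor + gas sampler + thermal camera + magnetometer for 253 (814 g).
Replace magnetometer with LiDAR unit: the trade gains 11 net, giving 264 at 932 g.
The spare 30 g is too small for any remaining sensor, and no feasible exchange beats 264.

264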